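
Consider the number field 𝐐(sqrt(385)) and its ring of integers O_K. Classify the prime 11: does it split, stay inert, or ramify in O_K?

385 mod 4 = 1, hence disc K = 385 and O_K = ℤ[(1+√385)/2].
11 divides disc(K) = 385, so 11 ramifies.

ramified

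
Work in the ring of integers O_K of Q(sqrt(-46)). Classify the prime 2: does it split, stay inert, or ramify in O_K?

p ramifies

Since -46 ≢ 1 mod 4, the ring of integers is ℤ[√-46] with discriminant 4·(-46) = -184.
2 divides disc(K) = -184, so 2 ramifies.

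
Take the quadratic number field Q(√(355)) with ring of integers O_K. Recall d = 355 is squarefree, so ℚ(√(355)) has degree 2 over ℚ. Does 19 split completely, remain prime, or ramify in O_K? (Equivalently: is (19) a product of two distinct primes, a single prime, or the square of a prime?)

Since 355 ≢ 1 mod 4, the ring of integers is ℤ[√355] with discriminant 4·355 = 1420.
19 ∤ 1420, so 19 is unramified.
(355/19) = 13^9 mod 19 = 18, giving Legendre symbol -1.
(355/19) = -1, so 19 is inert.

inert — (19) stays prime in O_K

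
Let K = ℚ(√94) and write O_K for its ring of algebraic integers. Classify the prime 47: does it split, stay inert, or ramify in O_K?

ramifies in O_K

d = 94 ≡ 2 (mod 4), so O_K = ℤ[√94] and disc(K) = 4d = 376.
Ramification test: 47 | 376. The prime 47 ramifies in K.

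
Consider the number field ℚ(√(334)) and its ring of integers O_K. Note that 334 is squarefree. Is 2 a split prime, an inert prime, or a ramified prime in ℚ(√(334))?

ramified — (2) = 𝔭²

334 mod 4 = 2, hence disc K = 4·334 = 1336 and O_K = ℤ[√334].
2 divides disc(K) = 1336, so 2 ramifies.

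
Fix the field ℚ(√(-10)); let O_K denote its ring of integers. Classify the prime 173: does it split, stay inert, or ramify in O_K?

-10 mod 4 = 2, hence disc K = 4·(-10) = -40 and O_K = ℤ[√-10].
Since gcd(173, -40) = 1 the prime 173 does not ramify.
Legendre symbol by Euler's criterion: (-10/173) ≡ (-10)^86 ≡ 1 (mod 173), i.e. (-10/173) = 1.
d is a quadratic residue mod p, hence 173 splits in O_K.

split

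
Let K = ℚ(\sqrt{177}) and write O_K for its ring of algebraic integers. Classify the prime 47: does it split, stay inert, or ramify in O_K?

splits completely

177 mod 4 = 1, hence disc K = 177 and O_K = ℤ[(1+√177)/2].
Since gcd(47, 177) = 1 the prime 47 does not ramify.
(177/47) = 36^23 mod 47 = 1, giving Legendre symbol 1.
d is a quadratic residue mod p, hence 47 splits in O_K.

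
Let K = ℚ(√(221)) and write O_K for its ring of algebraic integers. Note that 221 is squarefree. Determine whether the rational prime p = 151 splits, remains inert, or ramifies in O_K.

Since 221 ≡ 1 mod 4, the ring of integers is ℤ[(1+√221)/2] with discriminant 221.
151 ∤ 221, so 151 is unramified.
Compute (221/151) via Euler: 70^((151-1)/2) mod 151 = 150, so (221/151) = -1.
(221/151) = -1, so 151 is inert.

inert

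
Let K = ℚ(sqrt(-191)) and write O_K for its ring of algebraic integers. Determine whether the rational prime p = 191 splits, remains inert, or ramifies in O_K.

ramified

-191 mod 4 = 1, hence disc K = -191 and O_K = ℤ[(1+√-191)/2].
191 divides disc(K) = -191, so 191 ramifies.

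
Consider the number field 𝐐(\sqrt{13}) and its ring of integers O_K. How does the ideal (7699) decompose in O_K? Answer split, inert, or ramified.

d = 13 ≡ 1 (mod 4), so O_K = ℤ[(1+√13)/2] and disc(K) = d = 13.
disc(K) = 13 is not divisible by 7699; 7699 is unramified.
(13/7699) = 13^3849 mod 7699 = 1, giving Legendre symbol 1.
(13/7699) = 1, so 7699 splits.

split — (7699) = 𝔭₁𝔭₂ with 𝔭₁ ≠ 𝔭₂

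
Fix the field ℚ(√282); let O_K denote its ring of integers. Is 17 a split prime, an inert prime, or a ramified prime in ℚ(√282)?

inert

d = 282 ≡ 2 (mod 4), so O_K = ℤ[√282] and disc(K) = 4d = 1128.
disc(K) = 1128 is not divisible by 17; 17 is unramified.
Euler's criterion: 282^8 mod 17 = 16. Thus (282|17) = -1.
d is a non-residue mod p, hence 17 remains inert in O_K.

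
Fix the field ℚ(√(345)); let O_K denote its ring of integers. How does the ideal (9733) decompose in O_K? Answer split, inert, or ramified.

Since 345 ≡ 1 mod 4, the ring of integers is ℤ[(1+√345)/2] with discriminant 345.
Since gcd(9733, 345) = 1 the prime 9733 does not ramify.
Legendre symbol by Euler's criterion: (345/9733) ≡ 345^4866 ≡ 9732 (mod 9733), i.e. (345/9733) = -1.
d is a non-residue mod p, hence 9733 remains inert in O_K.

9733 remains inert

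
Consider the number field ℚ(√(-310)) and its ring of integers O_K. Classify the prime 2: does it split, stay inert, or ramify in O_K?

Since -310 ≢ 1 mod 4, the ring of integers is ℤ[√-310] with discriminant 4·(-310) = -1240.
2 divides disc(K) = -1240, so 2 ramifies.

ramified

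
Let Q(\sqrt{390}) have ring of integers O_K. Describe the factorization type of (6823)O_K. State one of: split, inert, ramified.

d = 390 ≡ 2 (mod 4), so O_K = ℤ[√390] and disc(K) = 4d = 1560.
6823 ∤ 1560, so 6823 is unramified.
Euler's criterion: 390^3411 mod 6823 = 6822. Thus (390|6823) = -1.
d is a non-residue mod p, hence 6823 remains inert in O_K.

6823 remains inert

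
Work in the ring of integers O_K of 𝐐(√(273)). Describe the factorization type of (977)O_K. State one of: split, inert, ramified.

p splits

d = 273 ≡ 1 (mod 4), so O_K = ℤ[(1+√273)/2] and disc(K) = d = 273.
disc(K) = 273 is not divisible by 977; 977 is unramified.
Euler's criterion: 273^488 mod 977 = 1. Thus (273|977) = 1.
Legendre symbol 1 ⇒ 977 is split.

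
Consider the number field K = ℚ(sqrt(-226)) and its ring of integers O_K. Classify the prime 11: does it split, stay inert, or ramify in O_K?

Since -226 ≢ 1 mod 4, the ring of integers is ℤ[√-226] with discriminant 4·(-226) = -904.
disc(K) = -904 is not divisible by 11; 11 is unramified.
Compute (-226/11) via Euler: 5^((11-1)/2) mod 11 = 1, so (-226/11) = 1.
d is a quadratic residue mod p, hence 11 splits in O_K.

split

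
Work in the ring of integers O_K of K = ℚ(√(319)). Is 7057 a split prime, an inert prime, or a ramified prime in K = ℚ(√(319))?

p splits

d = 319 ≡ 3 (mod 4), so O_K = ℤ[√319] and disc(K) = 4d = 1276.
Since gcd(7057, 1276) = 1 the prime 7057 does not ramify.
Legendre symbol by Euler's criterion: (319/7057) ≡ 319^3528 ≡ 1 (mod 7057), i.e. (319/7057) = 1.
(319/7057) = 1, so 7057 splits.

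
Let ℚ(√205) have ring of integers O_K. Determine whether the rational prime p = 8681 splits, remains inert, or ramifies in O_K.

inert

205 mod 4 = 1, hence disc K = 205 and O_K = ℤ[(1+√205)/2].
8681 ∤ 205, so 8681 is unramified.
Compute (205/8681) via Euler: 205^((8681-1)/2) mod 8681 = 8680, so (205/8681) = -1.
Legendre symbol -1 ⇒ 8681 is inert.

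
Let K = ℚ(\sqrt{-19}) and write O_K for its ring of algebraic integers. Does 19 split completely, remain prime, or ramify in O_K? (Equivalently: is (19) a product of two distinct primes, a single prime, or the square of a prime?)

-19 mod 4 = 1, hence disc K = -19 and O_K = ℤ[(1+√-19)/2].
disc(K) = -19 = 19·(-1), so p = 19 is ramified.

ramifies in O_K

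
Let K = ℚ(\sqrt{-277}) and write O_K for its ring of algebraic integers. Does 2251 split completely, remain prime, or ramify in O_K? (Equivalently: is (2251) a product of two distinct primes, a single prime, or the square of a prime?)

Since -277 ≢ 1 mod 4, the ring of integers is ℤ[√-277] with discriminant 4·(-277) = -1108.
Since gcd(2251, -1108) = 1 the prime 2251 does not ramify.
Compute (-277/2251) via Euler: 1974^((2251-1)/2) mod 2251 = 1, so (-277/2251) = 1.
Legendre symbol 1 ⇒ 2251 is split.

split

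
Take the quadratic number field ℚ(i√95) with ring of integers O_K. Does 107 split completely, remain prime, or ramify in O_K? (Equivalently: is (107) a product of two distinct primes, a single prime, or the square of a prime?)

splits completely

Since -95 ≡ 1 mod 4, the ring of integers is ℤ[(1+√-95)/2] with discriminant -95.
107 ∤ -95, so 107 is unramified.
(-95/107) = 12^53 mod 107 = 1, giving Legendre symbol 1.
d is a quadratic residue mod p, hence 107 splits in O_K.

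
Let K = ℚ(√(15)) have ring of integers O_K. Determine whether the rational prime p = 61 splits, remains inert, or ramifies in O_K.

15 mod 4 = 3, hence disc K = 4·15 = 60 and O_K = ℤ[√15].
disc(K) = 60 is not divisible by 61; 61 is unramified.
Euler's criterion: 15^30 mod 61 = 1. Thus (15|61) = 1.
Legendre symbol 1 ⇒ 61 is split.

split — (61) = 𝔭₁𝔭₂ with 𝔭₁ ≠ 𝔭₂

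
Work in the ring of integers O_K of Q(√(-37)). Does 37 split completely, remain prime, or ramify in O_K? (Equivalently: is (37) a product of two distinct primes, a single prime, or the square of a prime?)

ramified — (37) = 𝔭²

d = -37 ≡ 3 (mod 4), so O_K = ℤ[√-37] and disc(K) = 4d = -148.
37 divides disc(K) = -148, so 37 ramifies.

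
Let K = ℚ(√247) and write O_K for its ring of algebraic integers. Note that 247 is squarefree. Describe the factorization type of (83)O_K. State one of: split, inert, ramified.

83 splits in O_K

Since 247 ≢ 1 mod 4, the ring of integers is ℤ[√247] with discriminant 4·247 = 988.
83 ∤ 988, so 83 is unramified.
Euler's criterion: 247^41 mod 83 = 1. Thus (247|83) = 1.
(247/83) = 1, so 83 splits.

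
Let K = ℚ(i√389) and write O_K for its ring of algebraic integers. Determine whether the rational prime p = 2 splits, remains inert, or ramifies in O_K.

-389 mod 4 = 3, hence disc K = 4·(-389) = -1556 and O_K = ℤ[√-389].
2 divides disc(K) = -1556, so 2 ramifies.

ramified — (2) = 𝔭²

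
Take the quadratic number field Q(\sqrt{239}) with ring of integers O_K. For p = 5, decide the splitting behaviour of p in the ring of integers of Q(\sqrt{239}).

split — (5) = 𝔭₁𝔭₂ with 𝔭₁ ≠ 𝔭₂

Since 239 ≢ 1 mod 4, the ring of integers is ℤ[√239] with discriminant 4·239 = 956.
5 ∤ 956, so 5 is unramified.
Legendre symbol by Euler's criterion: (239/5) ≡ 239^2 ≡ 1 (mod 5), i.e. (239/5) = 1.
d is a quadratic residue mod p, hence 5 splits in O_K.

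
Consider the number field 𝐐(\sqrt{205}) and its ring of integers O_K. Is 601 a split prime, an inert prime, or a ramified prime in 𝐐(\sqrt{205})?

inert — (601) stays prime in O_K

205 mod 4 = 1, hence disc K = 205 and O_K = ℤ[(1+√205)/2].
disc(K) = 205 is not divisible by 601; 601 is unramified.
Legendre symbol by Euler's criterion: (205/601) ≡ 205^300 ≡ 600 (mod 601), i.e. (205/601) = -1.
Legendre symbol -1 ⇒ 601 is inert.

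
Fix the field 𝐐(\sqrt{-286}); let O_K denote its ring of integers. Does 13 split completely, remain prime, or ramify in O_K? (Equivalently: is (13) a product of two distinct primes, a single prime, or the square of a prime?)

ramified

Since -286 ≢ 1 mod 4, the ring of integers is ℤ[√-286] with discriminant 4·(-286) = -1144.
Ramification test: 13 | -1144. The prime 13 ramifies in K.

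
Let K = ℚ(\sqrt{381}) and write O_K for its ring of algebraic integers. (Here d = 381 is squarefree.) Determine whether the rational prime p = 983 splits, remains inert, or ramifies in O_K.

d = 381 ≡ 1 (mod 4), so O_K = ℤ[(1+√381)/2] and disc(K) = d = 381.
983 ∤ 381, so 983 is unramified.
Euler's criterion: 381^491 mod 983 = 982. Thus (381|983) = -1.
(381/983) = -1, so 983 is inert.

inert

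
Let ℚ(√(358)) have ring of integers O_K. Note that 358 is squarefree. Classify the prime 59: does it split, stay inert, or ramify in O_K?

358 mod 4 = 2, hence disc K = 4·358 = 1432 and O_K = ℤ[√358].
disc(K) = 1432 is not divisible by 59; 59 is unramified.
Compute (358/59) via Euler: 4^((59-1)/2) mod 59 = 1, so (358/59) = 1.
d is a quadratic residue mod p, hence 59 splits in O_K.

splits completely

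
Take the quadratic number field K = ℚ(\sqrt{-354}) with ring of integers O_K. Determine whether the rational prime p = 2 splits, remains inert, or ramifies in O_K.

2 is ramified

Since -354 ≢ 1 mod 4, the ring of integers is ℤ[√-354] with discriminant 4·(-354) = -1416.
Ramification test: 2 | -1416. The prime 2 ramifies in K.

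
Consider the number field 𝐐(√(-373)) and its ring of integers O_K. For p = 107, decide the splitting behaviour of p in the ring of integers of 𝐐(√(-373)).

Since -373 ≢ 1 mod 4, the ring of integers is ℤ[√-373] with discriminant 4·(-373) = -1492.
Since gcd(107, -1492) = 1 the prime 107 does not ramify.
Compute (-373/107) via Euler: 55^((107-1)/2) mod 107 = 106, so (-373/107) = -1.
d is a non-residue mod p, hence 107 remains inert in O_K.

p is inert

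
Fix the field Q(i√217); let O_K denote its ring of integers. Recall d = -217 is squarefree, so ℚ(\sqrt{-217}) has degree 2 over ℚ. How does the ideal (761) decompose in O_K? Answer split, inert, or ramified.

Since -217 ≢ 1 mod 4, the ring of integers is ℤ[√-217] with discriminant 4·(-217) = -868.
761 ∤ -868, so 761 is unramified.
Euler's criterion: (-217)^380 mod 761 = 1. Thus (-217|761) = 1.
d is a quadratic residue mod p, hence 761 splits in O_K.

split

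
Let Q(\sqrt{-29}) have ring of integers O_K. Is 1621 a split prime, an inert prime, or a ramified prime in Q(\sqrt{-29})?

-29 mod 4 = 3, hence disc K = 4·(-29) = -116 and O_K = ℤ[√-29].
Since gcd(1621, -116) = 1 the prime 1621 does not ramify.
Euler's criterion: (-29)^810 mod 1621 = 1620. Thus (-29|1621) = -1.
Legendre symbol -1 ⇒ 1621 is inert.

1621 remains inert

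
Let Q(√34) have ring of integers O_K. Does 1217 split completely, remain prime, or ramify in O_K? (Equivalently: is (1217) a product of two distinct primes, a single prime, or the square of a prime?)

inert

d = 34 ≡ 2 (mod 4), so O_K = ℤ[√34] and disc(K) = 4d = 136.
1217 ∤ 136, so 1217 is unramified.
Legendre symbol by Euler's criterion: (34/1217) ≡ 34^608 ≡ 1216 (mod 1217), i.e. (34/1217) = -1.
(34/1217) = -1, so 1217 is inert.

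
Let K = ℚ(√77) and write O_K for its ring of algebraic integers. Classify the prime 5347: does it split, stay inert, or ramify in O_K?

Since 77 ≡ 1 mod 4, the ring of integers is ℤ[(1+√77)/2] with discriminant 77.
disc(K) = 77 is not divisible by 5347; 5347 is unramified.
Compute (77/5347) via Euler: 77^((5347-1)/2) mod 5347 = 5346, so (77/5347) = -1.
(77/5347) = -1, so 5347 is inert.

5347 remains inert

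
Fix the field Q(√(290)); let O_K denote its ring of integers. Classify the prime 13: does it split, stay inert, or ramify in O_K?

Since 290 ≢ 1 mod 4, the ring of integers is ℤ[√290] with discriminant 4·290 = 1160.
Since gcd(13, 1160) = 1 the prime 13 does not ramify.
Compute (290/13) via Euler: 4^((13-1)/2) mod 13 = 1, so (290/13) = 1.
d is a quadratic residue mod p, hence 13 splits in O_K.

13 splits in O_K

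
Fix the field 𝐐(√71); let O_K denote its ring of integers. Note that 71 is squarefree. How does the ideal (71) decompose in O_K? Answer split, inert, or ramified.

d = 71 ≡ 3 (mod 4), so O_K = ℤ[√71] and disc(K) = 4d = 284.
Ramification test: 71 | 284. The prime 71 ramifies in K.

ramifies in O_K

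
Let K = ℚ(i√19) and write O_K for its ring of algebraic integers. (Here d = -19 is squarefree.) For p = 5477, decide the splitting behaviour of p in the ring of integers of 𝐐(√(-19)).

p splits

-19 mod 4 = 1, hence disc K = -19 and O_K = ℤ[(1+√-19)/2].
5477 ∤ -19, so 5477 is unramified.
Compute (-19/5477) via Euler: 5458^((5477-1)/2) mod 5477 = 1, so (-19/5477) = 1.
Legendre symbol 1 ⇒ 5477 is split.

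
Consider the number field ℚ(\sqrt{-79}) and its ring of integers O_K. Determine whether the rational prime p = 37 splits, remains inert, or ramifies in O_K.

inert — (37) stays prime in O_K

d = -79 ≡ 1 (mod 4), so O_K = ℤ[(1+√-79)/2] and disc(K) = d = -79.
37 ∤ -79, so 37 is unramified.
Legendre symbol by Euler's criterion: (-79/37) ≡ (-79)^18 ≡ 36 (mod 37), i.e. (-79/37) = -1.
d is a non-residue mod p, hence 37 remains inert in O_K.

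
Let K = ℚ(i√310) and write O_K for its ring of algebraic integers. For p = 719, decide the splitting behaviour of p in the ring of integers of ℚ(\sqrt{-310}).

d = -310 ≡ 2 (mod 4), so O_K = ℤ[√-310] and disc(K) = 4d = -1240.
disc(K) = -1240 is not divisible by 719; 719 is unramified.
(-310/719) = 409^359 mod 719 = 718, giving Legendre symbol -1.
(-310/719) = -1, so 719 is inert.

inert — (719) stays prime in O_K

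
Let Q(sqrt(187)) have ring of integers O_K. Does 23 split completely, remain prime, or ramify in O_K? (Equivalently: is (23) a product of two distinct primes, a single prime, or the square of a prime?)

p splits

Since 187 ≢ 1 mod 4, the ring of integers is ℤ[√187] with discriminant 4·187 = 748.
23 ∤ 748, so 23 is unramified.
Euler's criterion: 187^11 mod 23 = 1. Thus (187|23) = 1.
Legendre symbol 1 ⇒ 23 is split.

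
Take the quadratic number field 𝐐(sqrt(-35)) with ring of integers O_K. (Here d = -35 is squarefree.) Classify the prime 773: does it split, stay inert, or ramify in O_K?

split — (773) = 𝔭₁𝔭₂ with 𝔭₁ ≠ 𝔭₂

-35 mod 4 = 1, hence disc K = -35 and O_K = ℤ[(1+√-35)/2].
Since gcd(773, -35) = 1 the prime 773 does not ramify.
Compute (-35/773) via Euler: 738^((773-1)/2) mod 773 = 1, so (-35/773) = 1.
d is a quadratic residue mod p, hence 773 splits in O_K.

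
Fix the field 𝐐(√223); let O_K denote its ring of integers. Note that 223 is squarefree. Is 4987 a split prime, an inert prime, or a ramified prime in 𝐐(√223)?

Since 223 ≢ 1 mod 4, the ring of integers is ℤ[√223] with discriminant 4·223 = 892.
disc(K) = 892 is not divisible by 4987; 4987 is unramified.
Legendre symbol by Euler's criterion: (223/4987) ≡ 223^2493 ≡ 4986 (mod 4987), i.e. (223/4987) = -1.
(223/4987) = -1, so 4987 is inert.

inert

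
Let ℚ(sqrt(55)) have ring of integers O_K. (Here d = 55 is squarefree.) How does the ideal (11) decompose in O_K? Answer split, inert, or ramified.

55 mod 4 = 3, hence disc K = 4·55 = 220 and O_K = ℤ[√55].
11 divides disc(K) = 220, so 11 ramifies.

p ramifies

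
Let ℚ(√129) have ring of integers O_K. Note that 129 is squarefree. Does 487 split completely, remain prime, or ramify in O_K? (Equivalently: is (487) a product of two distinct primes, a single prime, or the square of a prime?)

d = 129 ≡ 1 (mod 4), so O_K = ℤ[(1+√129)/2] and disc(K) = d = 129.
disc(K) = 129 is not divisible by 487; 487 is unramified.
Euler's criterion: 129^243 mod 487 = 1. Thus (129|487) = 1.
Legendre symbol 1 ⇒ 487 is split.

splits completely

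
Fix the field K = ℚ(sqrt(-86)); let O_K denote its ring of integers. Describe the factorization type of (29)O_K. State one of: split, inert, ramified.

d = -86 ≡ 2 (mod 4), so O_K = ℤ[√-86] and disc(K) = 4d = -344.
disc(K) = -344 is not divisible by 29; 29 is unramified.
Euler's criterion: (-86)^14 mod 29 = 1. Thus (-86|29) = 1.
Legendre symbol 1 ⇒ 29 is split.

29 splits in O_K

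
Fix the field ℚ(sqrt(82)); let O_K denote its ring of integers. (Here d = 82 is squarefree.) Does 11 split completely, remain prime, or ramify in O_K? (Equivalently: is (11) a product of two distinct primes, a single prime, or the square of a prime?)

split

Since 82 ≢ 1 mod 4, the ring of integers is ℤ[√82] with discriminant 4·82 = 328.
disc(K) = 328 is not divisible by 11; 11 is unramified.
Compute (82/11) via Euler: 5^((11-1)/2) mod 11 = 1, so (82/11) = 1.
(82/11) = 1, so 11 splits.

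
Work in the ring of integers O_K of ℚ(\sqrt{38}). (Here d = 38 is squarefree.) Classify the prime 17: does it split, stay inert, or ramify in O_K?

d = 38 ≡ 2 (mod 4), so O_K = ℤ[√38] and disc(K) = 4d = 152.
17 ∤ 152, so 17 is unramified.
Compute (38/17) via Euler: 4^((17-1)/2) mod 17 = 1, so (38/17) = 1.
Legendre symbol 1 ⇒ 17 is split.

split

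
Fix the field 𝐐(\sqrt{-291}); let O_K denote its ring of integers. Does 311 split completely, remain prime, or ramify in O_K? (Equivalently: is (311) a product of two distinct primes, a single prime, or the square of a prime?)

Since -291 ≡ 1 mod 4, the ring of integers is ℤ[(1+√-291)/2] with discriminant -291.
311 ∤ -291, so 311 is unramified.
(-291/311) = 20^155 mod 311 = 1, giving Legendre symbol 1.
d is a quadratic residue mod p, hence 311 splits in O_K.

split — (311) = 𝔭₁𝔭₂ with 𝔭₁ ≠ 𝔭₂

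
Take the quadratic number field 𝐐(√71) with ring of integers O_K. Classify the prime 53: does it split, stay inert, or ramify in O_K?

71 mod 4 = 3, hence disc K = 4·71 = 284 and O_K = ℤ[√71].
disc(K) = 284 is not divisible by 53; 53 is unramified.
Euler's criterion: 71^26 mod 53 = 52. Thus (71|53) = -1.
(71/53) = -1, so 53 is inert.

p is inert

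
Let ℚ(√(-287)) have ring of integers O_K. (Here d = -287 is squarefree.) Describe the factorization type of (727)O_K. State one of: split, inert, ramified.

Since -287 ≡ 1 mod 4, the ring of integers is ℤ[(1+√-287)/2] with discriminant -287.
727 ∤ -287, so 727 is unramified.
Euler's criterion: (-287)^363 mod 727 = 1. Thus (-287|727) = 1.
d is a quadratic residue mod p, hence 727 splits in O_K.

split — (727) = 𝔭₁𝔭₂ with 𝔭₁ ≠ 𝔭₂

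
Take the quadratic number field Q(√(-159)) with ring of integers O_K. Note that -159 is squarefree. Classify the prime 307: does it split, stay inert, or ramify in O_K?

307 splits in O_K

Since -159 ≡ 1 mod 4, the ring of integers is ℤ[(1+√-159)/2] with discriminant -159.
Since gcd(307, -159) = 1 the prime 307 does not ramify.
Euler's criterion: (-159)^153 mod 307 = 1. Thus (-159|307) = 1.
d is a quadratic residue mod p, hence 307 splits in O_K.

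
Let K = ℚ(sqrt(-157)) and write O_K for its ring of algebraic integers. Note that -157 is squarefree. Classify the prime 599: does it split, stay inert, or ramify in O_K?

d = -157 ≡ 3 (mod 4), so O_K = ℤ[√-157] and disc(K) = 4d = -628.
Since gcd(599, -628) = 1 the prime 599 does not ramify.
(-157/599) = 442^299 mod 599 = 1, giving Legendre symbol 1.
Legendre symbol 1 ⇒ 599 is split.

split — (599) = 𝔭₁𝔭₂ with 𝔭₁ ≠ 𝔭₂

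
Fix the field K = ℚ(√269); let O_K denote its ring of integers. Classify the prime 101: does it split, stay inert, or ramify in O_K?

remains prime (inert)

Since 269 ≡ 1 mod 4, the ring of integers is ℤ[(1+√269)/2] with discriminant 269.
Since gcd(101, 269) = 1 the prime 101 does not ramify.
Legendre symbol by Euler's criterion: (269/101) ≡ 269^50 ≡ 100 (mod 101), i.e. (269/101) = -1.
Legendre symbol -1 ⇒ 101 is inert.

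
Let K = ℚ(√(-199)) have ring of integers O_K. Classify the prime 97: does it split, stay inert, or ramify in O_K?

inert — (97) stays prime in O_K

-199 mod 4 = 1, hence disc K = -199 and O_K = ℤ[(1+√-199)/2].
disc(K) = -199 is not divisible by 97; 97 is unramified.
Compute (-199/97) via Euler: 92^((97-1)/2) mod 97 = 96, so (-199/97) = -1.
Legendre symbol -1 ⇒ 97 is inert.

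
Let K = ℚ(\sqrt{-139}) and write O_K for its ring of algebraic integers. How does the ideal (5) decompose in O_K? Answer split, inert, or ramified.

Since -139 ≡ 1 mod 4, the ring of integers is ℤ[(1+√-139)/2] with discriminant -139.
Since gcd(5, -139) = 1 the prime 5 does not ramify.
(-139/5) = 1^2 mod 5 = 1, giving Legendre symbol 1.
(-139/5) = 1, so 5 splits.

5 splits in O_K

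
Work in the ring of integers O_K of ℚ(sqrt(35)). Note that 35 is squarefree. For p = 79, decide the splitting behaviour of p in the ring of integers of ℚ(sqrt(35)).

p is inert

35 mod 4 = 3, hence disc K = 4·35 = 140 and O_K = ℤ[√35].
79 ∤ 140, so 79 is unramified.
(35/79) = 35^39 mod 79 = 78, giving Legendre symbol -1.
d is a non-residue mod p, hence 79 remains inert in O_K.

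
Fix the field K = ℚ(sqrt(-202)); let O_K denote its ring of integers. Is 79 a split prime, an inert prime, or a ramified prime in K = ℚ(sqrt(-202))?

-202 mod 4 = 2, hence disc K = 4·(-202) = -808 and O_K = ℤ[√-202].
disc(K) = -808 is not divisible by 79; 79 is unramified.
Compute (-202/79) via Euler: 35^((79-1)/2) mod 79 = 78, so (-202/79) = -1.
Legendre symbol -1 ⇒ 79 is inert.

p is inert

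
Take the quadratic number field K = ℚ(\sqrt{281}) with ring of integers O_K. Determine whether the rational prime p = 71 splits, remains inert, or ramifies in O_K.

inert

d = 281 ≡ 1 (mod 4), so O_K = ℤ[(1+√281)/2] and disc(K) = d = 281.
71 ∤ 281, so 71 is unramified.
Legendre symbol by Euler's criterion: (281/71) ≡ 281^35 ≡ 70 (mod 71), i.e. (281/71) = -1.
Legendre symbol -1 ⇒ 71 is inert.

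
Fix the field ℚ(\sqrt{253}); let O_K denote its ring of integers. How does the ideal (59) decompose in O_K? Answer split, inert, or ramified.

d = 253 ≡ 1 (mod 4), so O_K = ℤ[(1+√253)/2] and disc(K) = d = 253.
Since gcd(59, 253) = 1 the prime 59 does not ramify.
Compute (253/59) via Euler: 17^((59-1)/2) mod 59 = 1, so (253/59) = 1.
d is a quadratic residue mod p, hence 59 splits in O_K.

59 splits in O_K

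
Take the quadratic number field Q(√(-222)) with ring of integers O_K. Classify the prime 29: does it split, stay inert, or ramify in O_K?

Since -222 ≢ 1 mod 4, the ring of integers is ℤ[√-222] with discriminant 4·(-222) = -888.
29 ∤ -888, so 29 is unramified.
Legendre symbol by Euler's criterion: (-222/29) ≡ (-222)^14 ≡ 28 (mod 29), i.e. (-222/29) = -1.
(-222/29) = -1, so 29 is inert.

inert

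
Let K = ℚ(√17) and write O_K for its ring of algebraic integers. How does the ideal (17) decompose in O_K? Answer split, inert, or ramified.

17 mod 4 = 1, hence disc K = 17 and O_K = ℤ[(1+√17)/2].
17 divides disc(K) = 17, so 17 ramifies.

17 is ramified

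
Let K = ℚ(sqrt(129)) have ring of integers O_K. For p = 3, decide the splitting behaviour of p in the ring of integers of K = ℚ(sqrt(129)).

129 mod 4 = 1, hence disc K = 129 and O_K = ℤ[(1+√129)/2].
disc(K) = 129 = 3·43, so p = 3 is ramified.

3 is ramified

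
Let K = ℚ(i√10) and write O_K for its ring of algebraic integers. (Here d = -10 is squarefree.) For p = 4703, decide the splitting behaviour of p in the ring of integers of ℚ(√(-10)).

4703 splits in O_K

-10 mod 4 = 2, hence disc K = 4·(-10) = -40 and O_K = ℤ[√-10].
Since gcd(4703, -40) = 1 the prime 4703 does not ramify.
Compute (-10/4703) via Euler: 4693^((4703-1)/2) mod 4703 = 1, so (-10/4703) = 1.
d is a quadratic residue mod p, hence 4703 splits in O_K.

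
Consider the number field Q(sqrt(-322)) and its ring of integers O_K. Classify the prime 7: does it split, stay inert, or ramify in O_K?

ramified — (7) = 𝔭²

-322 mod 4 = 2, hence disc K = 4·(-322) = -1288 and O_K = ℤ[√-322].
disc(K) = -1288 = 7·(-184), so p = 7 is ramified.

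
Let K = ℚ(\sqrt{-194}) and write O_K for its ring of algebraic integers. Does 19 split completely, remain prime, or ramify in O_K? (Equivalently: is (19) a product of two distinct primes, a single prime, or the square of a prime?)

p is inert

Since -194 ≢ 1 mod 4, the ring of integers is ℤ[√-194] with discriminant 4·(-194) = -776.
19 ∤ -776, so 19 is unramified.
Euler's criterion: (-194)^9 mod 19 = 18. Thus (-194|19) = -1.
Legendre symbol -1 ⇒ 19 is inert.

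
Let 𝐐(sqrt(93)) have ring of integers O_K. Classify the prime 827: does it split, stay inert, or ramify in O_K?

d = 93 ≡ 1 (mod 4), so O_K = ℤ[(1+√93)/2] and disc(K) = d = 93.
827 ∤ 93, so 827 is unramified.
Legendre symbol by Euler's criterion: (93/827) ≡ 93^413 ≡ 1 (mod 827), i.e. (93/827) = 1.
Legendre symbol 1 ⇒ 827 is split.

splits completely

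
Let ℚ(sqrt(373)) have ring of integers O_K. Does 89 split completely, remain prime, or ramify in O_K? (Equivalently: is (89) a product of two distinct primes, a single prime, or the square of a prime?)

p splits

d = 373 ≡ 1 (mod 4), so O_K = ℤ[(1+√373)/2] and disc(K) = d = 373.
disc(K) = 373 is not divisible by 89; 89 is unramified.
Legendre symbol by Euler's criterion: (373/89) ≡ 373^44 ≡ 1 (mod 89), i.e. (373/89) = 1.
(373/89) = 1, so 89 splits.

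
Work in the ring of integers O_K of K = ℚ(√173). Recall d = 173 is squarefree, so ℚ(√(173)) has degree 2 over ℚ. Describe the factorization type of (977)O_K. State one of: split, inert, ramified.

173 mod 4 = 1, hence disc K = 173 and O_K = ℤ[(1+√173)/2].
977 ∤ 173, so 977 is unramified.
Legendre symbol by Euler's criterion: (173/977) ≡ 173^488 ≡ 976 (mod 977), i.e. (173/977) = -1.
(173/977) = -1, so 977 is inert.

p is inert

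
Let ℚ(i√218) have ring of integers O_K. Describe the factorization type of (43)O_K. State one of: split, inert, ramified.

splits completely

d = -218 ≡ 2 (mod 4), so O_K = ℤ[√-218] and disc(K) = 4d = -872.
disc(K) = -872 is not divisible by 43; 43 is unramified.
(-218/43) = 40^21 mod 43 = 1, giving Legendre symbol 1.
d is a quadratic residue mod p, hence 43 splits in O_K.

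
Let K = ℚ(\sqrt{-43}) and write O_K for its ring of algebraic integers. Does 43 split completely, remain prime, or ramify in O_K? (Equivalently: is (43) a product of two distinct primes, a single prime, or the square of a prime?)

Since -43 ≡ 1 mod 4, the ring of integers is ℤ[(1+√-43)/2] with discriminant -43.
disc(K) = -43 = 43·(-1), so p = 43 is ramified.

ramified — (43) = 𝔭²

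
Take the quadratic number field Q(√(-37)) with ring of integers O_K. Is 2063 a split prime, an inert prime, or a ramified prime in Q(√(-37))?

inert — (2063) stays prime in O_K

d = -37 ≡ 3 (mod 4), so O_K = ℤ[√-37] and disc(K) = 4d = -148.
disc(K) = -148 is not divisible by 2063; 2063 is unramified.
Compute (-37/2063) via Euler: 2026^((2063-1)/2) mod 2063 = 2062, so (-37/2063) = -1.
(-37/2063) = -1, so 2063 is inert.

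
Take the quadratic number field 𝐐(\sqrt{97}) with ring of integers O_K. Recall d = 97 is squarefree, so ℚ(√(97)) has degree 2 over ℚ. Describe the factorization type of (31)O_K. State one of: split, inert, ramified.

p splits

d = 97 ≡ 1 (mod 4), so O_K = ℤ[(1+√97)/2] and disc(K) = d = 97.
31 ∤ 97, so 31 is unramified.
Compute (97/31) via Euler: 4^((31-1)/2) mod 31 = 1, so (97/31) = 1.
Legendre symbol 1 ⇒ 31 is split.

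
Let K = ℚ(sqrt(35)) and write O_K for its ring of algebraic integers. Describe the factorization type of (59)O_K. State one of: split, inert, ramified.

splits completely

35 mod 4 = 3, hence disc K = 4·35 = 140 and O_K = ℤ[√35].
disc(K) = 140 is not divisible by 59; 59 is unramified.
Euler's criterion: 35^29 mod 59 = 1. Thus (35|59) = 1.
(35/59) = 1, so 59 splits.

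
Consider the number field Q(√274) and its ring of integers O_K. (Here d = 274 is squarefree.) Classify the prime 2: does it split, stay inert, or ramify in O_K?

d = 274 ≡ 2 (mod 4), so O_K = ℤ[√274] and disc(K) = 4d = 1096.
disc(K) = 1096 = 2·548, so p = 2 is ramified.

p ramifies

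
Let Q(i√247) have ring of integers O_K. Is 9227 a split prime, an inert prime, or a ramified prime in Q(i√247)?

remains prime (inert)

Since -247 ≡ 1 mod 4, the ring of integers is ℤ[(1+√-247)/2] with discriminant -247.
9227 ∤ -247, so 9227 is unramified.
Compute (-247/9227) via Euler: 8980^((9227-1)/2) mod 9227 = 9226, so (-247/9227) = -1.
(-247/9227) = -1, so 9227 is inert.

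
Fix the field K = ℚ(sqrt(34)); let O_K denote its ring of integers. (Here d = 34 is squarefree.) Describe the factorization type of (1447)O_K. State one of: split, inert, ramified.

d = 34 ≡ 2 (mod 4), so O_K = ℤ[√34] and disc(K) = 4d = 136.
disc(K) = 136 is not divisible by 1447; 1447 is unramified.
(34/1447) = 34^723 mod 1447 = 1, giving Legendre symbol 1.
d is a quadratic residue mod p, hence 1447 splits in O_K.

splits completely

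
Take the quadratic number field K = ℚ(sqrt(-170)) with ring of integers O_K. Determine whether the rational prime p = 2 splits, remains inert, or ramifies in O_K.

d = -170 ≡ 2 (mod 4), so O_K = ℤ[√-170] and disc(K) = 4d = -680.
disc(K) = -680 = 2·(-340), so p = 2 is ramified.

ramified — (2) = 𝔭²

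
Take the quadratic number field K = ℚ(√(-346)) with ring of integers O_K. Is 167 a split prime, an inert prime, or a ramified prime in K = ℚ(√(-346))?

d = -346 ≡ 2 (mod 4), so O_K = ℤ[√-346] and disc(K) = 4d = -1384.
Since gcd(167, -1384) = 1 the prime 167 does not ramify.
Compute (-346/167) via Euler: 155^((167-1)/2) mod 167 = 166, so (-346/167) = -1.
(-346/167) = -1, so 167 is inert.

inert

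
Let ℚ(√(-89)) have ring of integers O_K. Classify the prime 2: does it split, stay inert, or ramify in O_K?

Since -89 ≢ 1 mod 4, the ring of integers is ℤ[√-89] with discriminant 4·(-89) = -356.
disc(K) = -356 = 2·(-178), so p = 2 is ramified.

2 is ramified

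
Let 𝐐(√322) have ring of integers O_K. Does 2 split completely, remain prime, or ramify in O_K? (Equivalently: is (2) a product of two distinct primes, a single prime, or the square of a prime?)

ramified

Since 322 ≢ 1 mod 4, the ring of integers is ℤ[√322] with discriminant 4·322 = 1288.
Ramification test: 2 | 1288. The prime 2 ramifies in K.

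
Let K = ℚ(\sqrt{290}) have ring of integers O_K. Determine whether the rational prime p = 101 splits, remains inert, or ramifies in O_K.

d = 290 ≡ 2 (mod 4), so O_K = ℤ[√290] and disc(K) = 4d = 1160.
101 ∤ 1160, so 101 is unramified.
(290/101) = 88^50 mod 101 = 1, giving Legendre symbol 1.
d is a quadratic residue mod p, hence 101 splits in O_K.

split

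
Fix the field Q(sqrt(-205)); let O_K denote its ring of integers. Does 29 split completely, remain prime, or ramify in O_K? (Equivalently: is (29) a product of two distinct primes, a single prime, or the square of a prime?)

p is inert

-205 mod 4 = 3, hence disc K = 4·(-205) = -820 and O_K = ℤ[√-205].
29 ∤ -820, so 29 is unramified.
(-205/29) = 27^14 mod 29 = 28, giving Legendre symbol -1.
d is a non-residue mod p, hence 29 remains inert in O_K.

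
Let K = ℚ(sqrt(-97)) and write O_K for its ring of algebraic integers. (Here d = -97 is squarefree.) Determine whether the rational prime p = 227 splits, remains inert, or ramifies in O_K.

227 remains inert

d = -97 ≡ 3 (mod 4), so O_K = ℤ[√-97] and disc(K) = 4d = -388.
disc(K) = -388 is not divisible by 227; 227 is unramified.
(-97/227) = 130^113 mod 227 = 226, giving Legendre symbol -1.
(-97/227) = -1, so 227 is inert.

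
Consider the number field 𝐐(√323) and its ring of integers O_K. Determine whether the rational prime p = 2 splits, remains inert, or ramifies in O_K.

d = 323 ≡ 3 (mod 4), so O_K = ℤ[√323] and disc(K) = 4d = 1292.
2 divides disc(K) = 1292, so 2 ramifies.

ramifies in O_K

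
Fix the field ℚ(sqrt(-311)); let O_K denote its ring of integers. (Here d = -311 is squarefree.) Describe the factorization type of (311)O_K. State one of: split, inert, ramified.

d = -311 ≡ 1 (mod 4), so O_K = ℤ[(1+√-311)/2] and disc(K) = d = -311.
Ramification test: 311 | -311. The prime 311 ramifies in K.

ramified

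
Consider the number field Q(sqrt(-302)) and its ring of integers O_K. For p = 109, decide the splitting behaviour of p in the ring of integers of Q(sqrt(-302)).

split

Since -302 ≢ 1 mod 4, the ring of integers is ℤ[√-302] with discriminant 4·(-302) = -1208.
disc(K) = -1208 is not divisible by 109; 109 is unramified.
(-302/109) = 25^54 mod 109 = 1, giving Legendre symbol 1.
d is a quadratic residue mod p, hence 109 splits in O_K.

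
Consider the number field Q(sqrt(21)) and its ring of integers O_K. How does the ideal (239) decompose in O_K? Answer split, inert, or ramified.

239 remains inert

d = 21 ≡ 1 (mod 4), so O_K = ℤ[(1+√21)/2] and disc(K) = d = 21.
disc(K) = 21 is not divisible by 239; 239 is unramified.
Compute (21/239) via Euler: 21^((239-1)/2) mod 239 = 238, so (21/239) = -1.
(21/239) = -1, so 239 is inert.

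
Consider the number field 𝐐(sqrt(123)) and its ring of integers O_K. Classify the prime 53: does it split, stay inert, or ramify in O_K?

53 splits in O_K

Since 123 ≢ 1 mod 4, the ring of integers is ℤ[√123] with discriminant 4·123 = 492.
disc(K) = 492 is not divisible by 53; 53 is unramified.
Legendre symbol by Euler's criterion: (123/53) ≡ 123^26 ≡ 1 (mod 53), i.e. (123/53) = 1.
(123/53) = 1, so 53 splits.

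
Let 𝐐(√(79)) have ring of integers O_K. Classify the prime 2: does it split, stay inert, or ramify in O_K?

Since 79 ≢ 1 mod 4, the ring of integers is ℤ[√79] with discriminant 4·79 = 316.
2 divides disc(K) = 316, so 2 ramifies.

ramified — (2) = 𝔭²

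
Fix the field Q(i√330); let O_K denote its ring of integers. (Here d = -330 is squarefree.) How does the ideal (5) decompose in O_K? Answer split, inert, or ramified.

Since -330 ≢ 1 mod 4, the ring of integers is ℤ[√-330] with discriminant 4·(-330) = -1320.
5 divides disc(K) = -1320, so 5 ramifies.

ramified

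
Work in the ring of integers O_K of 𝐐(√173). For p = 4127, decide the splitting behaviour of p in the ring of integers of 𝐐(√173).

173 mod 4 = 1, hence disc K = 173 and O_K = ℤ[(1+√173)/2].
disc(K) = 173 is not divisible by 4127; 4127 is unramified.
Legendre symbol by Euler's criterion: (173/4127) ≡ 173^2063 ≡ 1 (mod 4127), i.e. (173/4127) = 1.
d is a quadratic residue mod p, hence 4127 splits in O_K.

split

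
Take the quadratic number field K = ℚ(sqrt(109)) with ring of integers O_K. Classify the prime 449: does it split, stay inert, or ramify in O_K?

449 remains inert

109 mod 4 = 1, hence disc K = 109 and O_K = ℤ[(1+√109)/2].
449 ∤ 109, so 449 is unramified.
(109/449) = 109^224 mod 449 = 448, giving Legendre symbol -1.
d is a non-residue mod p, hence 449 remains inert in O_K.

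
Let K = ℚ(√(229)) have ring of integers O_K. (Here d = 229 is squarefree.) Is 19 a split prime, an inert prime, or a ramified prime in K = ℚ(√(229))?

p splits

Since 229 ≡ 1 mod 4, the ring of integers is ℤ[(1+√229)/2] with discriminant 229.
Since gcd(19, 229) = 1 the prime 19 does not ramify.
(229/19) = 1^9 mod 19 = 1, giving Legendre symbol 1.
Legendre symbol 1 ⇒ 19 is split.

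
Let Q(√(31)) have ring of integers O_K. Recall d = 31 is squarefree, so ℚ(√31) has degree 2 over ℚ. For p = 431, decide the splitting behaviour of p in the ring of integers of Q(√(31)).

p is inert

d = 31 ≡ 3 (mod 4), so O_K = ℤ[√31] and disc(K) = 4d = 124.
disc(K) = 124 is not divisible by 431; 431 is unramified.
(31/431) = 31^215 mod 431 = 430, giving Legendre symbol -1.
(31/431) = -1, so 431 is inert.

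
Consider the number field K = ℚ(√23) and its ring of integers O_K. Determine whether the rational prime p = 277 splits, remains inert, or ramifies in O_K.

d = 23 ≡ 3 (mod 4), so O_K = ℤ[√23] and disc(K) = 4d = 92.
Since gcd(277, 92) = 1 the prime 277 does not ramify.
Legendre symbol by Euler's criterion: (23/277) ≡ 23^138 ≡ 1 (mod 277), i.e. (23/277) = 1.
Legendre symbol 1 ⇒ 277 is split.

split — (277) = 𝔭₁𝔭₂ with 𝔭₁ ≠ 𝔭₂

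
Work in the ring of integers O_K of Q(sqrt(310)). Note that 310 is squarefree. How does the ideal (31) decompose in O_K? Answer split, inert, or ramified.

d = 310 ≡ 2 (mod 4), so O_K = ℤ[√310] and disc(K) = 4d = 1240.
31 divides disc(K) = 1240, so 31 ramifies.

ramifies in O_K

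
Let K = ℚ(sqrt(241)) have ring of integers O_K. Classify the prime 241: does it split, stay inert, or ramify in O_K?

d = 241 ≡ 1 (mod 4), so O_K = ℤ[(1+√241)/2] and disc(K) = d = 241.
241 divides disc(K) = 241, so 241 ramifies.

ramifies in O_K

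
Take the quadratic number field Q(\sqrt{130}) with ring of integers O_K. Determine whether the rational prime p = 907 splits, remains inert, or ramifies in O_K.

Since 130 ≢ 1 mod 4, the ring of integers is ℤ[√130] with discriminant 4·130 = 520.
907 ∤ 520, so 907 is unramified.
Compute (130/907) via Euler: 130^((907-1)/2) mod 907 = 1, so (130/907) = 1.
(130/907) = 1, so 907 splits.

splits completely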